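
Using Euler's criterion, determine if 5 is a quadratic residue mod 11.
By Euler's criterion: 5^{5} ≡ 1 mod 11. Since this equals 1, 5 is a QR.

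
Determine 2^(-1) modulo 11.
Since 11 is prime, by Fermat 2^(-1) ≡ 2^{9} ≡ 6 (mod 11). Verify: 2 × 6 = 12 ≡ 1 (mod 11)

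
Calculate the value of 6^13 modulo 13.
Using Fermat: 6^{12} ≡ 1 (mod 13). 13 ≡ 1 (mod 12). So 6^{13} ≡ 6^{1} ≡ 6 (mod 13)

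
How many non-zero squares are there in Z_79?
Exactly half the non-zero residues mod a prime are QRs: (79-1)/2 = 39.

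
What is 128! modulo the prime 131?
(130)! = (128)! × (129) × (130) ≡ -1 (mod 131). So (128)! ≡ -1 × [(130)(129)]^(-1) ≡ 65 (mod 131)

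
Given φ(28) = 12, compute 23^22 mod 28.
By Euler: 23^{12} ≡ 1 (mod 28) since gcd(23, 28) = 1. 22 = 1×12 + 10. So 23^{22} ≡ 23^{10} ≡ 9 (mod 28)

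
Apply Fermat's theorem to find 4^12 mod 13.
By Fermat's Little Theorem, 4^{12} ≡ 1 mod 13 since 13 is prime and gcd(4, 13) = 1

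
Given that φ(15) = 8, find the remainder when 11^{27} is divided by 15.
By Euler: 11^{8} ≡ 1 (mod 15) since gcd(11, 15) = 1. 27 = 3×8 + 3. So 11^{27} ≡ 11^{3} ≡ 11 (mod 15)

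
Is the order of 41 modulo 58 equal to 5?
Powers of 41 mod 58: 41^1≡41, 41^2≡57, 41^3≡17, 41^4≡1. Already 41^4≡1, so the order is 4 < 5. No, the actual order is 4.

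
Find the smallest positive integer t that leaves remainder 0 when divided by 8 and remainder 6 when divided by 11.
M = 8 × 11 = 88. M₁ = 11, y₁ ≡ 3 (mod 8). M₂ = 8, y₂ ≡ 7 (mod 11). t = 0×11×3 + 6×8×7 ≡ 72 (mod 88)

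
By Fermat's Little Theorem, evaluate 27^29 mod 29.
By Fermat: 27^{28} ≡ 1 (mod 29). So 27^{29} = 27^{28} · 27^{1} ≡ 27^{1} ≡ 27 (mod 29)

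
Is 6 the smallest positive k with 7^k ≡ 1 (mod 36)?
Powers of 7 mod 36: 7^1≡7, 7^2≡13, 7^3≡19, 7^4≡25, 7^5≡31, 7^6≡1. First k with 7^k≡1 is k=6. Yes, ord_36(7) = 6.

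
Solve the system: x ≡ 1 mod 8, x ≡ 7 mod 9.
M = 8 × 9 = 72. M₁ = 9, y₁ ≡ 1 mod 8. M₂ = 8, y₂ ≡ 8 mod 9. x = 1×9×1 + 7×8×8 ≡ 25 mod 72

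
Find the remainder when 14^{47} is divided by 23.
By Fermat: 14^{22} ≡ 1 mod 23. 47 = 2×22 + 3. So 14^{47} ≡ 14^{3} ≡ 7 mod 23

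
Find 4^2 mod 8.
4^{2} = 16 ≡ 0 mod 8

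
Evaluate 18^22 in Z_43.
By repeated squaring mod 43: 18^{1}≡18, 18^{2}≡23, 18^{4}≡13, 18^{8}≡40, 18^{16}≡9. Then 18^{22} = 18^{16+4+2} ≡ 9 × 13 × 23 ≡ 25 mod 43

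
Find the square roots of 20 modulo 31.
The square roots of 20 mod 31 are 19 and 12. Verify: 19² = 361 ≡ 20 (mod 31)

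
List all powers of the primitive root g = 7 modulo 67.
7^1, 7^2, ..., 7^{66} mod 67: [7, 49, 8, 56, 57, 64, 46, 54, 43, 33, 30, 9, 63, 39, 5, 35, 44, 40, 12, 17, 52, 29, 2, 14, 31, 16, 45, 47, 61, 25, 41, 19, 66, 60, 18, 59, 11, 10, 3, 21, 13, 24, 34, 37, 58, 4, 28, 62, 32, 23, 27, 55, 50, 15, 38, 65, 53, 36, 51, 22, 20, 6, 42, 26, 48, 1]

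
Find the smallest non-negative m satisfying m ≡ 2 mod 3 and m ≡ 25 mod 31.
M = 3 × 31 = 93. M₁ = 31, y₁ ≡ 1 mod 3. M₂ = 3, y₂ ≡ 21 mod 31. m = 2×31×1 + 25×3×21 ≡ 56 mod 93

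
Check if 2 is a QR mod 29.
By Euler's criterion: 2^{14} ≡ 28 (mod 29). Since this equals -1 (≡ 28), 2 is not a QR.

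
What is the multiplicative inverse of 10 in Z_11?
Since 11 is prime, by Fermat 10^(-1) ≡ 10^{9} ≡ 10 (mod 11). Verify: 10 × 10 = 100 ≡ 1 (mod 11)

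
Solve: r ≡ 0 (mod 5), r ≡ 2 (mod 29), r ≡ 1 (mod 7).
M = 5 × 29 × 7 = 1015. M₁ = 203, y₁ ≡ 2 (mod 5). M₂ = 35, y₂ ≡ 5 (mod 29). M₃ = 145, y₃ ≡ 3 (mod 7). r = 0×203×2 + 2×35×5 + 1×145×3 ≡ 785 (mod 1015)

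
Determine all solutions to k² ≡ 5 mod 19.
The square roots of 5 mod 19 are 9 and 10. Verify: 9² = 81 ≡ 5 mod 19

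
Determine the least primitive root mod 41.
g = 6. For each prime q|40: 6^{20}≡40, 6^{8}≡10, none ≡ 1, so ord_41(6) = 40 and 6 is a primitive root.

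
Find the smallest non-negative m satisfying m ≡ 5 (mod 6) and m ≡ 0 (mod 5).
M = 6 × 5 = 30. M₁ = 5, y₁ ≡ 5 (mod 6). M₂ = 6, y₂ ≡ 1 (mod 5). m = 5×5×5 + 0×6×1 ≡ 5 (mod 30)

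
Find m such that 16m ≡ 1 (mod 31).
Since 31 is prime, by Fermat 16^(-1) ≡ 16^{29} ≡ 2 (mod 31). Verify: 16 × 2 = 32 ≡ 1 (mod 31)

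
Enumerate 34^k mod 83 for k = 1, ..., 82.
34^1, 34^2, ..., 34^{82} mod 83: [34, 77, 45, 36, 62, 33, 43, 51, 74, 26, 54, 10, 8, 23, 35, 28, 39, 81, 15, 12, 76, 11, 42, 17, 80, 64, 18, 31, 58, 63, 67, 37, 13, 27, 5, 4, 53, 59, 14, 61, 82, 49, 6, 38, 47, 21, 50, 40, 32, 9, 57, 29, 73, 75, 60, 48, 55, 44, 2, 68, 71, 7, 72, 41, 66, 3, 19, 65, 52, 25, 20, 16, 46, 70, 56, 78, 79, 30, 24, 69, 22, 1]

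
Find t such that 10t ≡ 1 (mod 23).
Since 23 is prime, by Fermat 10^(-1) ≡ 10^{21} ≡ 7 (mod 23). Verify: 10 × 7 = 70 ≡ 1 (mod 23)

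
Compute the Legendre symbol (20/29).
(20/29) = 20^{14} mod 29 = 1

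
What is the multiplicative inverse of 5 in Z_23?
Since 23 is prime, by Fermat 5^(-1) ≡ 5^{21} ≡ 14 mod 23. Verify: 5 × 14 = 70 ≡ 1 mod 23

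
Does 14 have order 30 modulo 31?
14^{15} ≡ 1 mod 31 and 15 < 30, so ord_31(14) = 15 ≠ 30 and 14 is not a primitive root.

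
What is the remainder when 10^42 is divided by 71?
By repeated squaring mod 71: 10^{1}≡10, 10^{2}≡29, 10^{4}≡60, 10^{8}≡50, 10^{16}≡15, 10^{32}≡12. Then 10^{42} = 10^{32+8+2} ≡ 12 × 50 × 29 ≡ 5 mod 71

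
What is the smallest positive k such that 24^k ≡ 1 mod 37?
Powers of 24 mod 37: 24^1≡24, 24^2≡21, 24^3≡23, 24^4≡34, 24^5≡2, 24^6≡11, 24^7≡5, 24^8≡9, 24^9≡31, 24^10≡4, 24^11≡22, 24^12≡10, 24^13≡18, 24^14≡25, 24^15≡8, 24^16≡7, 24^17≡20, 24^18≡36, 24^19≡13, 24^20≡16, 24^21≡14, 24^22≡3, 24^23≡35, 24^24≡26, 24^25≡32, 24^26≡28, 24^27≡6, 24^28≡33, 24^29≡15, 24^30≡27, 24^31≡19, 24^32≡12, 24^33≡29, 24^34≡30, 24^35≡17, 24^36≡1. So the order of 24 is 36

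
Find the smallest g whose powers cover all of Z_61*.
g = 2. For each prime q|60: 2^{30}≡60, 2^{20}≡47, 2^{12}≡9, none ≡ 1, so ord_61(2) = 60 and 2 is a primitive root.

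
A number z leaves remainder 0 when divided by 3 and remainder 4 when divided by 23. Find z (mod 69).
M = 3 × 23 = 69. M₁ = 23, y₁ ≡ 2 (mod 3). M₂ = 3, y₂ ≡ 8 (mod 23). z = 0×23×2 + 4×3×8 ≡ 27 (mod 69)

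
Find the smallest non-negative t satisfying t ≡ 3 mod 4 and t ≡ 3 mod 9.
M = 4 × 9 = 36. M₁ = 9, y₁ ≡ 1 mod 4. M₂ = 4, y₂ ≡ 7 mod 9. t = 3×9×1 + 3×4×7 ≡ 3 mod 36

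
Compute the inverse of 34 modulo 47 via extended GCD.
Extended GCD: 34(18) + 47(-13) = 1. So 34^(-1) ≡ 18 (mod 47). Verify: 34 × 18 = 612 ≡ 1 (mod 47)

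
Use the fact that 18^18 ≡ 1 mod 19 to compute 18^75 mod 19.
By Fermat: 18^{18} ≡ 1 mod 19. 75 = 4×18 + 3. So 18^{75} ≡ 18^{3} ≡ 18 mod 19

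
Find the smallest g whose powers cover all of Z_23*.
g = 5. For each prime q|22: 5^{11}≡22, 5^{2}≡2, none ≡ 1, so ord_23(5) = 22 and 5 is a primitive root.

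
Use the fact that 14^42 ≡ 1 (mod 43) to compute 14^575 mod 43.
By Fermat: 14^{42} ≡ 1 (mod 43). 575 ≡ 29 (mod 42). So 14^{575} ≡ 14^{29} ≡ 31 (mod 43)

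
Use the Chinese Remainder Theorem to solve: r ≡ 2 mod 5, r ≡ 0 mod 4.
M = 5 × 4 = 20. M₁ = 4, y₁ ≡ 4 mod 5. M₂ = 5, y₂ ≡ 1 mod 4. r = 2×4×4 + 0×5×1 ≡ 12 mod 20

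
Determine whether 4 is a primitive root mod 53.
4^{26} ≡ 1 mod 53 and 26 < 52, so ord_53(4) = 26 ≠ 52 and 4 is not a primitive root.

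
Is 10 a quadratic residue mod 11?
By Euler's criterion: 10^{5} ≡ 10 mod 11. Since this equals -1 (≡ 10), 10 is not a QR.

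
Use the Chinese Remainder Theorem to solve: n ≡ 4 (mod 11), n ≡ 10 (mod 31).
M = 11 × 31 = 341. M₁ = 31, y₁ ≡ 5 (mod 11). M₂ = 11, y₂ ≡ 17 (mod 31). n = 4×31×5 + 10×11×17 ≡ 103 (mod 341)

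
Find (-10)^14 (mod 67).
By repeated squaring (mod 67): (-10)^{1}≡57, (-10)^{2}≡33, (-10)^{4}≡17, (-10)^{8}≡21. Then (-10)^{14} = (-10)^{8+4+2} ≡ 21 × 17 × 33 ≡ 56 (mod 67)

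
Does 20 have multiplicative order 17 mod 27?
Powers of 20 mod 27: 20^1≡20, 20^2≡22, 20^3≡8, 20^4≡25, 20^5≡14, 20^6≡10, 20^7≡11, 20^8≡4, 20^9≡26, 20^10≡7, 20^11≡5, 20^12≡19, 20^13≡2, 20^14≡13, 20^15≡17, 20^16≡16, 20^17≡23, 20^18≡1. 20^17≡23≢1, so ord ≠ 17. No, the actual order is 18.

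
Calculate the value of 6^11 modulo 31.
By repeated squaring mod 31: 6^{1}≡6, 6^{2}≡5, 6^{4}≡25, 6^{8}≡5. Then 6^{11} = 6^{8+2+1} ≡ 5 × 5 × 6 ≡ 26 mod 31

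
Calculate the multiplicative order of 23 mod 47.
Powers of 23 mod 47: 23^1≡23, 23^2≡12, 23^3≡41, 23^4≡3, 23^5≡22, 23^6≡36, 23^7≡29, 23^8≡9, 23^9≡19, 23^10≡14, 23^11≡40, 23^12≡27, 23^13≡10, 23^14≡42, 23^15≡26, 23^16≡34, 23^17≡30, 23^18≡32, 23^19≡31, 23^20≡8, 23^21≡43, 23^22≡2, 23^23≡46, 23^24≡24, 23^25≡35, 23^26≡6, 23^27≡44, 23^28≡25, 23^29≡11, 23^30≡18, 23^31≡38, 23^32≡28, 23^33≡33, 23^34≡7, 23^35≡20, 23^36≡37, 23^37≡5, 23^38≡21, 23^39≡13, 23^40≡17, 23^41≡15, 23^42≡16, 23^43≡39, 23^44≡4, 23^45≡45, 23^46≡1. So the order of 23 is 46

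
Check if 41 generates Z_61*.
41^{10} ≡ 1 (mod 61) and 10 < 60, so ord_61(41) = 10 ≠ 60 and 41 is not a primitive root.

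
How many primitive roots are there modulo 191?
There are φ(191-1) = φ(190) = 72 primitive roots modulo 191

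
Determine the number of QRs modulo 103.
For prime 103, there are (p-1)/2 = (103-1)/2 = 51 quadratic residues (excluding 0).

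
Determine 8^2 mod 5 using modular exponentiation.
8^{2} = 64 ≡ 4 mod 5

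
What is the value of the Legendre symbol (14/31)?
(14/31) = 14^{15} mod 31 = 1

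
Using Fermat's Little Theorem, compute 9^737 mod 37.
By Fermat: 9^{36} ≡ 1 (mod 37). 737 ≡ 17 (mod 36). So 9^{737} ≡ 9^{17} ≡ 33 (mod 37)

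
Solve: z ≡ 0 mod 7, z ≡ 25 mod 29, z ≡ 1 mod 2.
M = 7 × 29 × 2 = 406. M₁ = 58, y₁ ≡ 4 mod 7. M₂ = 14, y₂ ≡ 27 mod 29. M₃ = 203, y₃ ≡ 1 mod 2. z = 0×58×4 + 25×14×27 + 1×203×1 ≡ 315 mod 406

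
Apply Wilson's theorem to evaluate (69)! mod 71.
(70)! = (69)! × (70) ≡ -1 mod 71. So (69)! ≡ -1 × (70)^(-1) ≡ (-1)×(-1) = 1 mod 71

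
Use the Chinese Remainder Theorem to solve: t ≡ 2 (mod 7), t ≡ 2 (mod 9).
M = 7 × 9 = 63. M₁ = 9, y₁ ≡ 4 (mod 7). M₂ = 7, y₂ ≡ 4 (mod 9). t = 2×9×4 + 2×7×4 ≡ 2 (mod 63)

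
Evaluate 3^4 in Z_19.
3^{4} = 81 ≡ 5 mod 19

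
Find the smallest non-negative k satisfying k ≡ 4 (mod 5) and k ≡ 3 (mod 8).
M = 5 × 8 = 40. M₁ = 8, y₁ ≡ 2 (mod 5). M₂ = 5, y₂ ≡ 5 (mod 8). k = 4×8×2 + 3×5×5 ≡ 19 (mod 40)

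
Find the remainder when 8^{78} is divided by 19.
By Fermat: 8^{18} ≡ 1 mod 19. 78 = 4×18 + 6. So 8^{78} ≡ 8^{6} ≡ 1 mod 19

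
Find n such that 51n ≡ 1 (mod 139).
Since 139 is prime, by Fermat 51^(-1) ≡ 51^{137} ≡ 30 (mod 139). Verify: 51 × 30 = 1530 ≡ 1 (mod 139)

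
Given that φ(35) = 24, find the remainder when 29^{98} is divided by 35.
By Euler: 29^{24} ≡ 1 mod 35 since gcd(29, 35) = 1. 98 = 4×24 + 2. So 29^{98} ≡ 29^{2} ≡ 1 mod 35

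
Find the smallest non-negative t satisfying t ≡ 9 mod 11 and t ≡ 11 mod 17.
M = 11 × 17 = 187. M₁ = 17, y₁ ≡ 2 mod 11. M₂ = 11, y₂ ≡ 14 mod 17. t = 9×17×2 + 11×11×14 ≡ 130 mod 187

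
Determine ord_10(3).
Powers of 3 mod 10: 3^1≡3, 3^2≡9, 3^3≡7, 3^4≡1. Order = 4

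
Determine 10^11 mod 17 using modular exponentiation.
By repeated squaring mod 17: 10^{1}≡10, 10^{2}≡15, 10^{4}≡4, 10^{8}≡16. Then 10^{11} = 10^{8+2+1} ≡ 16 × 15 × 10 ≡ 3 mod 17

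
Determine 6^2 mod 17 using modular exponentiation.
6^{2} = 36 ≡ 2 (mod 17)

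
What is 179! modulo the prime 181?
(180)! = (179)! × (180) ≡ -1 (mod 181). So (179)! ≡ -1 × (180)^(-1) ≡ (-1)×(-1) = 1 (mod 181)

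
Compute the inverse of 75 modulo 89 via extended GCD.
Extended GCD: 75(19) + 89(-16) = 1. So 75^(-1) ≡ 19 (mod 89). Verify: 75 × 19 = 1425 ≡ 1 (mod 89)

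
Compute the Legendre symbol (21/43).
(21/43) = 21^{21} mod 43 = 1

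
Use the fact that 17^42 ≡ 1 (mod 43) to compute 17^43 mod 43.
By Fermat: 17^{42} ≡ 1 (mod 43). So 17^{43} = 17^{42} · 17^{1} ≡ 17^{1} ≡ 17 (mod 43)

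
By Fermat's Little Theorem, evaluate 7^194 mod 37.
By Fermat: 7^{36} ≡ 1 (mod 37). 194 ≡ 14 (mod 36). So 7^{194} ≡ 7^{14} ≡ 9 (mod 37)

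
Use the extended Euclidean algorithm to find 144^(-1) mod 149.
Extended GCD: 144(-30) + 149(29) = 1. So 144^(-1) ≡ -30 ≡ 119 (mod 149). Verify: 144 × 119 = 17136 ≡ 1 (mod 149)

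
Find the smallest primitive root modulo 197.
g = 2. Powers: [2, 4, 8, 16, 32, 64, 128, ...] generates all 196 non-zero residues.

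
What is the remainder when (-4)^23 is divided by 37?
By repeated squaring (mod 37): (-4)^{1}≡33, (-4)^{2}≡16, (-4)^{4}≡34, (-4)^{8}≡9, (-4)^{16}≡7. Then (-4)^{23} = (-4)^{16+4+2+1} ≡ 7 × 34 × 16 × 33 ≡ 12 (mod 37)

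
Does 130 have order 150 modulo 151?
ord_151(130) divides 150. For each prime q|150: 130^{75}≡150, 130^{50}≡32, 130^{30}≡19, none ≡ 1. So 130 has order 150 and is a primitive root mod 151.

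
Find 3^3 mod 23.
3^{3} = 27 ≡ 4 mod 23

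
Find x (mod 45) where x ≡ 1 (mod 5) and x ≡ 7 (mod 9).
M = 5 × 9 = 45. M₁ = 9, y₁ ≡ 4 (mod 5). M₂ = 5, y₂ ≡ 2 (mod 9). x = 1×9×4 + 7×5×2 ≡ 16 (mod 45)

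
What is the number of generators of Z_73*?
There are φ(73-1) = φ(72) = 24 primitive roots modulo 73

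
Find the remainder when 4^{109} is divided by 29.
By Fermat: 4^{28} ≡ 1 mod 29. 109 = 3×28 + 25. So 4^{109} ≡ 4^{25} ≡ 5 mod 29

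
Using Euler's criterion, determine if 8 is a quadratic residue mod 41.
By Euler's criterion: 8^{20} ≡ 1 mod 41. Since this equals 1, 8 is a QR.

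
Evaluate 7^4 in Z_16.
7^{4} = 2401 ≡ 1 mod 16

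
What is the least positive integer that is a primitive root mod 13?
g = 2. Powers: [2, 4, 8, 3, 6, 12, 11, 9, 5, 10, ...] generates all 12 non-zero residues.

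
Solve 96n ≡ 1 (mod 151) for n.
Since 151 is prime, by Fermat 96^(-1) ≡ 96^{149} ≡ 140 (mod 151). Verify: 96 × 140 = 13440 ≡ 1 (mod 151)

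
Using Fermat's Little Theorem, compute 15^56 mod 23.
By Fermat: 15^{22} ≡ 1 (mod 23). 56 = 2×22 + 12. So 15^{56} ≡ 15^{12} ≡ 8 (mod 23)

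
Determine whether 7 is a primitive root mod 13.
ord_13(7) divides 12. For each prime q|12: 7^{6}≡12, 7^{4}≡9, none ≡ 1. So 7 has order 12 and is a primitive root mod 13.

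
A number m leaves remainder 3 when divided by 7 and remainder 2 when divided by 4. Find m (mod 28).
M = 7 × 4 = 28. M₁ = 4, y₁ ≡ 2 (mod 7). M₂ = 7, y₂ ≡ 3 (mod 4). m = 3×4×2 + 2×7×3 ≡ 10 (mod 28)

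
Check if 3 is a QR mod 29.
By Euler's criterion: 3^{14} ≡ 28 (mod 29). Since this equals -1 (≡ 28), 3 is not a QR.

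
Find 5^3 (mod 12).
5^{3} = 125 ≡ 5 (mod 12)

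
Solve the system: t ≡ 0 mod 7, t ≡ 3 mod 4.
M = 7 × 4 = 28. M₁ = 4, y₁ ≡ 2 mod 7. M₂ = 7, y₂ ≡ 3 mod 4. t = 0×4×2 + 3×7×3 ≡ 7 mod 28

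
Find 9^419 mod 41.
Using Fermat: 9^{40} ≡ 1 mod 41. 419 ≡ 19 mod 40. So 9^{419} ≡ 9^{19} ≡ 32 mod 41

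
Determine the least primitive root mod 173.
g = 2. Powers: [2, 4, 8, 16, 32, 64, 128, 83, 166, ...] generates all 172 non-zero residues.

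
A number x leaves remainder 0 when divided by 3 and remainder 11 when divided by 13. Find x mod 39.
M = 3 × 13 = 39. M₁ = 13, y₁ ≡ 1 mod 3. M₂ = 3, y₂ ≡ 9 mod 13. x = 0×13×1 + 11×3×9 ≡ 24 mod 39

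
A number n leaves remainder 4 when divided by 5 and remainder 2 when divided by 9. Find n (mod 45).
M = 5 × 9 = 45. M₁ = 9, y₁ ≡ 4 (mod 5). M₂ = 5, y₂ ≡ 2 (mod 9). n = 4×9×4 + 2×5×2 ≡ 29 (mod 45)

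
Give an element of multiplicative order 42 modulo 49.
3 has order 42 mod 49 since 3^{42} ≡ 1 mod 49 and no smaller power works.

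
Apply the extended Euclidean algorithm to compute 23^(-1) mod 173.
Extended GCD: 23(-15) + 173(2) = 1. So 23^(-1) ≡ -15 ≡ 158 (mod 173). Verify: 23 × 158 = 3634 ≡ 1 (mod 173)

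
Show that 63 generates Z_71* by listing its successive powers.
63^1, 63^2, ..., 63^{70} mod 71: [63, 64, 56, 49, 34, 12, 46, 58, 33, 20, 53, 2, 55, 57, 41, 27, 68, 24, 21, 45, 66, 40, 35, 4, 39, 43, 11, 54, 65, 48, 42, 19, 61, 9, 70, 8, 7, 15, 22, 37, 59, 25, 13, 38, 51, 18, 69, 16, 14, 30, 44, 3, 47, 50, 26, 5, 31, 36, 67, 32, 28, 60, 17, 6, 23, 29, 52, 10, 62, 1]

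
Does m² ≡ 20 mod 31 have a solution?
By Euler's criterion: 20^{15} ≡ 1 mod 31. Since this equals 1, 20 is a QR.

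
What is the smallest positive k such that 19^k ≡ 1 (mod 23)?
Powers of 19 mod 23: 19^1≡19, 19^2≡16, 19^3≡5, 19^4≡3, 19^5≡11, 19^6≡2, 19^7≡15, 19^8≡9, 19^9≡10, 19^10≡6, 19^11≡22, 19^12≡4, 19^13≡7, 19^14≡18, 19^15≡20, 19^16≡12, 19^17≡21, 19^18≡8, 19^19≡14, 19^20≡13, 19^21≡17, 19^22≡1. ord_23(19) = 22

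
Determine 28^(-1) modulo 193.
Since 193 is prime, by Fermat 28^(-1) ≡ 28^{191} ≡ 131 mod 193. Verify: 28 × 131 = 3668 ≡ 1 mod 193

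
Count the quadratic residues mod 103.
For prime 103, there are (p-1)/2 = (103-1)/2 = 51 quadratic residues (excluding 0).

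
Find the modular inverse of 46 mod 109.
Since 109 is prime, by Fermat 46^(-1) ≡ 46^{107} ≡ 64 mod 109. Verify: 46 × 64 = 2944 ≡ 1 mod 109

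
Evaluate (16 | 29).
(16/29) = 16^{14} mod 29 = 1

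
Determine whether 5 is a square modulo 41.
By Euler's criterion: 5^{20} ≡ 1 (mod 41). Since this equals 1, 5 is a QR.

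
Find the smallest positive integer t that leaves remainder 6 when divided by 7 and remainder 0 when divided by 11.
M = 7 × 11 = 77. M₁ = 11, y₁ ≡ 2 (mod 7). M₂ = 7, y₂ ≡ 8 (mod 11). t = 6×11×2 + 0×7×8 ≡ 55 (mod 77)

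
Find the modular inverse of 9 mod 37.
Since 37 is prime, by Fermat 9^(-1) ≡ 9^{35} ≡ 33 (mod 37). Verify: 9 × 33 = 297 ≡ 1 (mod 37)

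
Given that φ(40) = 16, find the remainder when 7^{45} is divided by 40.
By Euler: 7^{16} ≡ 1 (mod 40) since gcd(7, 40) = 1. 45 = 2×16 + 13. So 7^{45} ≡ 7^{13} ≡ 7 (mod 40)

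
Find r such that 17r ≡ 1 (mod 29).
Since 29 is prime, by Fermat 17^(-1) ≡ 17^{27} ≡ 12 (mod 29). Verify: 17 × 12 = 204 ≡ 1 (mod 29)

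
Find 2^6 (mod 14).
By repeated squaring (mod 14): 2^{1}≡2, 2^{2}≡4, 2^{4}≡2. Then 2^{6} = 2^{4+2} ≡ 2 × 4 ≡ 8 (mod 14)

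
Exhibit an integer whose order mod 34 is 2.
33 has order 2 mod 34 since 33^{2} ≡ 1 mod 34 and no smaller power works.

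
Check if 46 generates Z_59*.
46^{29} ≡ 1 mod 59 and 29 < 58, so ord_59(46) = 29 ≠ 58 and 46 is not a primitive root.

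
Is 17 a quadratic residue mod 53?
By Euler's criterion: 17^{26} ≡ 1 (mod 53). Since this equals 1, 17 is a QR.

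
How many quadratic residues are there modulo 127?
The squaring map on Z_127* is 2-to-1, so there are (126)/2 = 63 QRs.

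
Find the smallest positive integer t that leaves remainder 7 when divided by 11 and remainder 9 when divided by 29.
M = 11 × 29 = 319. M₁ = 29, y₁ ≡ 8 mod 11. M₂ = 11, y₂ ≡ 8 mod 29. t = 7×29×8 + 9×11×8 ≡ 183 mod 319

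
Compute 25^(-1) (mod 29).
Since 29 is prime, by Fermat 25^(-1) ≡ 25^{27} ≡ 7 (mod 29). Verify: 25 × 7 = 175 ≡ 1 (mod 29)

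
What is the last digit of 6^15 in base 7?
Using Fermat: 6^{6} ≡ 1 (mod 7). 15 ≡ 3 (mod 6). So 6^{15} ≡ 6^{3} ≡ 6 (mod 7)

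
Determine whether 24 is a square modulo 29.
By Euler's criterion: 24^{14} ≡ 1 mod 29. Since this equals 1, 24 is a QR.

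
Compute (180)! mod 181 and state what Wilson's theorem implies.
(180)! mod 181 = 180. Since this equals -1 (mod 181), Wilson confirms 181 is prime.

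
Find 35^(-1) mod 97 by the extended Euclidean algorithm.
Extended GCD: 35(-36) + 97(13) = 1. So 35^(-1) ≡ -36 ≡ 61 mod 97. Verify: 35 × 61 = 2135 ≡ 1 mod 97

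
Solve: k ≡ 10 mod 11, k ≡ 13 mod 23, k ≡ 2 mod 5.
M = 11 × 23 × 5 = 1265. M₁ = 115, y₁ ≡ 9 mod 11. M₂ = 55, y₂ ≡ 18 mod 23. M₃ = 253, y₃ ≡ 2 mod 5. k = 10×115×9 + 13×55×18 + 2×253×2 ≡ 197 mod 1265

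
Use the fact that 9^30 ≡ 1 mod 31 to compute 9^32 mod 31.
By Fermat: 9^{30} ≡ 1 mod 31. So 9^{32} = 9^{30} · 9^{2} ≡ 9^{2} ≡ 19 mod 31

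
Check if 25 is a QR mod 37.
By Euler's criterion: 25^{18} ≡ 1 (mod 37). Since this equals 1, 25 is a QR.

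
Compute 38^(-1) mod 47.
Since 47 is prime, by Fermat 38^(-1) ≡ 38^{45} ≡ 26 mod 47. Verify: 38 × 26 = 988 ≡ 1 mod 47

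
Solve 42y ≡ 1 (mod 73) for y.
Since 73 is prime, by Fermat 42^(-1) ≡ 42^{71} ≡ 40 (mod 73). Verify: 42 × 40 = 1680 ≡ 1 (mod 73)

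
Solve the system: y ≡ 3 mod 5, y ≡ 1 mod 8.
M = 5 × 8 = 40. M₁ = 8, y₁ ≡ 2 mod 5. M₂ = 5, y₂ ≡ 5 mod 8. y = 3×8×2 + 1×5×5 ≡ 33 mod 40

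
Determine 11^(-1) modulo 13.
Since 13 is prime, by Fermat 11^(-1) ≡ 11^{11} ≡ 6 (mod 13). Verify: 11 × 6 = 66 ≡ 1 (mod 13)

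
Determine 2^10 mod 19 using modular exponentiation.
By repeated squaring mod 19: 2^{1}≡2, 2^{2}≡4, 2^{4}≡16, 2^{8}≡9. Then 2^{10} = 2^{8+2} ≡ 9 × 4 ≡ 17 mod 19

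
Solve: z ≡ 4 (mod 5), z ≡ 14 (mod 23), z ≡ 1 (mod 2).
M = 5 × 23 × 2 = 230. M₁ = 46, y₁ ≡ 1 (mod 5). M₂ = 10, y₂ ≡ 7 (mod 23). M₃ = 115, y₃ ≡ 1 (mod 2). z = 4×46×1 + 14×10×7 + 1×115×1 ≡ 129 (mod 230)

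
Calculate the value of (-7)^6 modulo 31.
By repeated squaring (mod 31): (-7)^{1}≡24, (-7)^{2}≡18, (-7)^{4}≡14. Then (-7)^{6} = (-7)^{4+2} ≡ 14 × 18 ≡ 4 (mod 31)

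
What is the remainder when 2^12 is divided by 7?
Using Fermat: 2^{6} ≡ 1 mod 7. 12 ≡ 0 mod 6. So 2^{12} ≡ 2^{0} ≡ 1 mod 7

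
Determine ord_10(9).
Powers of 9 mod 10: 9^1≡9, 9^2≡1. So the order of 9 is 2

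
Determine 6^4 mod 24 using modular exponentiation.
6^{4} = 1296 ≡ 0 (mod 24)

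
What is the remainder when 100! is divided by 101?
By Wilson's theorem, (100)! ≡ -1 ≡ 100 (mod 101)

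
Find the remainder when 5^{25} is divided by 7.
By Fermat: 5^{6} ≡ 1 (mod 7). 25 = 4×6 + 1. So 5^{25} ≡ 5^{1} ≡ 5 (mod 7)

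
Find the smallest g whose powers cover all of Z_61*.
g = 2. For each prime q|60: 2^{30}≡60, 2^{20}≡47, 2^{12}≡9, none ≡ 1, so ord_61(2) = 60 and 2 is a primitive root.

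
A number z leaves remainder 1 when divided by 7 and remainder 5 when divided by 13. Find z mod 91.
M = 7 × 13 = 91. M₁ = 13, y₁ ≡ 6 mod 7. M₂ = 7, y₂ ≡ 2 mod 13. z = 1×13×6 + 5×7×2 ≡ 57 mod 91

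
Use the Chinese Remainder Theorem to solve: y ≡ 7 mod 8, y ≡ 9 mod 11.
M = 8 × 11 = 88. M₁ = 11, y₁ ≡ 3 mod 8. M₂ = 8, y₂ ≡ 7 mod 11. y = 7×11×3 + 9×8×7 ≡ 31 mod 88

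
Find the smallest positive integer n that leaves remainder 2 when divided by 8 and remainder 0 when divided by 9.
M = 8 × 9 = 72. M₁ = 9, y₁ ≡ 1 (mod 8). M₂ = 8, y₂ ≡ 8 (mod 9). n = 2×9×1 + 0×8×8 ≡ 18 (mod 72)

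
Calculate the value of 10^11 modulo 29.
By repeated squaring mod 29: 10^{1}≡10, 10^{2}≡13, 10^{4}≡24, 10^{8}≡25. Then 10^{11} = 10^{8+2+1} ≡ 25 × 13 × 10 ≡ 2 mod 29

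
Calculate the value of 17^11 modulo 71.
By repeated squaring mod 71: 17^{1}≡17, 17^{2}≡5, 17^{4}≡25, 17^{8}≡57. Then 17^{11} = 17^{8+2+1} ≡ 57 × 5 × 17 ≡ 17 mod 71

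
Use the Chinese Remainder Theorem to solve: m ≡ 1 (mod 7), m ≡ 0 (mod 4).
M = 7 × 4 = 28. M₁ = 4, y₁ ≡ 2 (mod 7). M₂ = 7, y₂ ≡ 3 (mod 4). m = 1×4×2 + 0×7×3 ≡ 8 (mod 28)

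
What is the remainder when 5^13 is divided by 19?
By repeated squaring (mod 19): 5^{1}≡5, 5^{2}≡6, 5^{4}≡17, 5^{8}≡4. Then 5^{13} = 5^{8+4+1} ≡ 4 × 17 × 5 ≡ 17 (mod 19)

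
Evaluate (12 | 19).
(12/19) = 12^{9} mod 19 = -1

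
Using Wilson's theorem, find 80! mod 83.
(82)! = (80)! × (81) × (82) ≡ -1 mod 83. So (80)! ≡ -1 × [(82)(81)]^(-1) ≡ 41 mod 83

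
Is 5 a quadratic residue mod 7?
By Euler's criterion: 5^{3} ≡ 6 (mod 7). Since this equals -1 (≡ 6), 5 is not a QR.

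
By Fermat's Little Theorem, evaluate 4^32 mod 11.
By Fermat: 4^{10} ≡ 1 (mod 11). 32 = 3×10 + 2. So 4^{32} ≡ 4^{2} ≡ 5 (mod 11)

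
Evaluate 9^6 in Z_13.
By repeated squaring mod 13: 9^{1}≡9, 9^{2}≡3, 9^{4}≡9. Then 9^{6} = 9^{4+2} ≡ 9 × 3 ≡ 1 mod 13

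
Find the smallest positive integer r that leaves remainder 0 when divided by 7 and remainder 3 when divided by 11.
M = 7 × 11 = 77. M₁ = 11, y₁ ≡ 2 (mod 7). M₂ = 7, y₂ ≡ 8 (mod 11). r = 0×11×2 + 3×7×8 ≡ 14 (mod 77)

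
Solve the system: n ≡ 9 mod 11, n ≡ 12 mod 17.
M = 11 × 17 = 187. M₁ = 17, y₁ ≡ 2 mod 11. M₂ = 11, y₂ ≡ 14 mod 17. n = 9×17×2 + 12×11×14 ≡ 97 mod 187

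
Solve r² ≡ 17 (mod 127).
The square roots of 17 mod 127 are 115 and 12. Verify: 115² = 13225 ≡ 17 (mod 127)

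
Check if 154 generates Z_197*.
154^{49} ≡ 1 (mod 197) and 49 < 196, so ord_197(154) = 49 ≠ 196 and 154 is not a primitive root.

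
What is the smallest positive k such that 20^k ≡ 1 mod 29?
Powers of 20 mod 29: 20^1≡20, 20^2≡23, 20^3≡25, 20^4≡7, 20^5≡24, 20^6≡16, 20^7≡1. So the order of 20 is 7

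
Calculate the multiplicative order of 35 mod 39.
Powers of 35 mod 39: 35^1≡35, 35^2≡16, 35^3≡14, 35^4≡22, 35^5≡29, 35^6≡1. ord_39(35) = 6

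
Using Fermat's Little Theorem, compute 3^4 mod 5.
By Fermat's Little Theorem, 3^{4} ≡ 1 mod 5 since 5 is prime and gcd(3, 5) = 1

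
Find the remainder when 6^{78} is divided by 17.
By Fermat: 6^{16} ≡ 1 (mod 17). 78 = 4×16 + 14. So 6^{78} ≡ 6^{14} ≡ 9 (mod 17)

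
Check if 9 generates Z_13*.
9^{3} ≡ 1 mod 13 and 3 < 12, so ord_13(9) = 3 ≠ 12 and 9 is not a primitive root.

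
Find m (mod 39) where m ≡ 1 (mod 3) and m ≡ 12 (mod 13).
M = 3 × 13 = 39. M₁ = 13, y₁ ≡ 1 (mod 3). M₂ = 3, y₂ ≡ 9 (mod 13). m = 1×13×1 + 12×3×9 ≡ 25 (mod 39)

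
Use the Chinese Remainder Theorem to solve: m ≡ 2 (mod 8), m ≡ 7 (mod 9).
M = 8 × 9 = 72. M₁ = 9, y₁ ≡ 1 (mod 8). M₂ = 8, y₂ ≡ 8 (mod 9). m = 2×9×1 + 7×8×8 ≡ 34 (mod 72)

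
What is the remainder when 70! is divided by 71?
By Wilson's theorem, (70)! ≡ -1 ≡ 70 mod 71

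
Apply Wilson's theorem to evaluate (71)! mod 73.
(72)! = (71)! × (72) ≡ -1 mod 73. So (71)! ≡ -1 × (72)^(-1) ≡ (-1)×(-1) = 1 mod 73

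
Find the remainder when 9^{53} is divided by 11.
By Fermat: 9^{10} ≡ 1 mod 11. 53 = 5×10 + 3. So 9^{53} ≡ 9^{3} ≡ 3 mod 11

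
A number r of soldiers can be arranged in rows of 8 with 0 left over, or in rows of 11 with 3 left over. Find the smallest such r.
M = 8 × 11 = 88. M₁ = 11, y₁ ≡ 3 mod 8. M₂ = 8, y₂ ≡ 7 mod 11. r = 0×11×3 + 3×8×7 ≡ 80 mod 88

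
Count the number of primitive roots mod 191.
Number of primitive roots mod 191 = φ(p-1) = φ(190) = 72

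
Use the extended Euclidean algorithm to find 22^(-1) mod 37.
Extended GCD: 22(-5) + 37(3) = 1. So 22^(-1) ≡ -5 ≡ 32 (mod 37). Verify: 22 × 32 = 704 ≡ 1 (mod 37)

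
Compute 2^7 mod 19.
By repeated squaring mod 19: 2^{1}≡2, 2^{2}≡4, 2^{4}≡16. Then 2^{7} = 2^{4+2+1} ≡ 16 × 4 × 2 ≡ 14 mod 19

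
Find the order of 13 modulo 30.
Powers of 13 mod 30: 13^1≡13, 13^2≡19, 13^3≡7, 13^4≡1. So the order of 13 is 4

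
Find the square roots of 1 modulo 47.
The square roots of 1 mod 47 are 1 and 46. Verify: 1² = 1 ≡ 1 (mod 47)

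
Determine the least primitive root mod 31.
g = 3. For each prime q|30: 3^{15}≡30, 3^{10}≡25, 3^{6}≡16, none ≡ 1, so ord_31(3) = 30 and 3 is a primitive root.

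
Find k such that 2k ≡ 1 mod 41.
Since 41 is prime, by Fermat 2^(-1) ≡ 2^{39} ≡ 21 mod 41. Verify: 2 × 21 = 42 ≡ 1 mod 41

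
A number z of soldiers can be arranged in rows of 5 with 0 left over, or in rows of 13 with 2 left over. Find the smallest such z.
M = 5 × 13 = 65. M₁ = 13, y₁ ≡ 2 (mod 5). M₂ = 5, y₂ ≡ 8 (mod 13). z = 0×13×2 + 2×5×8 ≡ 15 (mod 65)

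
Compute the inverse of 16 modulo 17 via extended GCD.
Extended GCD: 16(-1) + 17(1) = 1. So 16^(-1) ≡ -1 ≡ 16 mod 17. Verify: 16 × 16 = 256 ≡ 1 mod 17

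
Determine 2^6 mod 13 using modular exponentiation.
By repeated squaring mod 13: 2^{1}≡2, 2^{2}≡4, 2^{4}≡3. Then 2^{6} = 2^{4+2} ≡ 3 × 4 ≡ 12 mod 13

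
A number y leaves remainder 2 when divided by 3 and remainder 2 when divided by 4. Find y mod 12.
M = 3 × 4 = 12. M₁ = 4, y₁ ≡ 1 mod 3. M₂ = 3, y₂ ≡ 3 mod 4. y = 2×4×1 + 2×3×3 ≡ 2 mod 12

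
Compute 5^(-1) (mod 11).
Since 11 is prime, by Fermat 5^(-1) ≡ 5^{9} ≡ 9 (mod 11). Verify: 5 × 9 = 45 ≡ 1 (mod 11)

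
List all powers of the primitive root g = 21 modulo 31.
21^1, 21^2, ..., 21^{30} mod 31: [21, 7, 23, 18, 6, 2, 11, 14, 15, 5, 12, 4, 22, 28, 30, 10, 24, 8, 13, 25, 29, 20, 17, 16, 26, 19, 27, 9, 3, 1]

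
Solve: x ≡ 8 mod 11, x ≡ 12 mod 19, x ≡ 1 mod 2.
M = 11 × 19 × 2 = 418. M₁ = 38, y₁ ≡ 9 mod 11. M₂ = 22, y₂ ≡ 13 mod 19. M₃ = 209, y₃ ≡ 1 mod 2. x = 8×38×9 + 12×22×13 + 1×209×1 ≡ 107 mod 418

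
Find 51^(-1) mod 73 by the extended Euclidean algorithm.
Extended GCD: 51(-10) + 73(7) = 1. So 51^(-1) ≡ -10 ≡ 63 mod 73. Verify: 51 × 63 = 3213 ≡ 1 mod 73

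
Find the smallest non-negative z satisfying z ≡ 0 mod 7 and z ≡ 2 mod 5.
M = 7 × 5 = 35. M₁ = 5, y₁ ≡ 3 mod 7. M₂ = 7, y₂ ≡ 3 mod 5. z = 0×5×3 + 2×7×3 ≡ 7 mod 35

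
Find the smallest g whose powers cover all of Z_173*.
g = 2. Powers: [2, 4, 8, 16, 32, 64, 128, 83, 166, ...] generates all 172 non-zero residues.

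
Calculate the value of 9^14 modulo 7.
Using Fermat: 9^{6} ≡ 1 mod 7. 14 ≡ 2 mod 6. So 9^{14} ≡ 9^{2} ≡ 4 mod 7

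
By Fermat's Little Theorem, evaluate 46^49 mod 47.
By Fermat: 46^{46} ≡ 1 mod 47. So 46^{49} = 46^{46} · 46^{3} ≡ 46^{3} ≡ 46 mod 47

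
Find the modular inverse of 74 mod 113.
Since 113 is prime, by Fermat 74^(-1) ≡ 74^{111} ≡ 84 mod 113. Verify: 74 × 84 = 6216 ≡ 1 mod 113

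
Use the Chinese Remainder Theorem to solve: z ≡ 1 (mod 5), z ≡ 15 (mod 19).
M = 5 × 19 = 95. M₁ = 19, y₁ ≡ 4 (mod 5). M₂ = 5, y₂ ≡ 4 (mod 19). z = 1×19×4 + 15×5×4 ≡ 91 (mod 95)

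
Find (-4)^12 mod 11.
Using Fermat: (-4)^{10} ≡ 1 mod 11. 12 ≡ 2 mod 10. So (-4)^{12} ≡ (-4)^{2} ≡ 5 mod 11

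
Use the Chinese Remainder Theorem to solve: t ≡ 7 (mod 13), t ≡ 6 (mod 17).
M = 13 × 17 = 221. M₁ = 17, y₁ ≡ 10 (mod 13). M₂ = 13, y₂ ≡ 4 (mod 17). t = 7×17×10 + 6×13×4 ≡ 176 (mod 221)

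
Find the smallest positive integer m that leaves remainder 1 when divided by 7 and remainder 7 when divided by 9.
M = 7 × 9 = 63. M₁ = 9, y₁ ≡ 4 mod 7. M₂ = 7, y₂ ≡ 4 mod 9. m = 1×9×4 + 7×7×4 ≡ 43 mod 63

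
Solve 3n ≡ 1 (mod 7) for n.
Since 7 is prime, by Fermat 3^(-1) ≡ 3^{5} ≡ 5 (mod 7). Verify: 3 × 5 = 15 ≡ 1 (mod 7)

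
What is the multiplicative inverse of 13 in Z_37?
Since 37 is prime, by Fermat 13^(-1) ≡ 13^{35} ≡ 20 mod 37. Verify: 13 × 20 = 260 ≡ 1 mod 37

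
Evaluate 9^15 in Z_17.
By repeated squaring mod 17: 9^{1}≡9, 9^{2}≡13, 9^{4}≡16, 9^{8}≡1. Then 9^{15} = 9^{8+4+2+1} ≡ 1 × 16 × 13 × 9 ≡ 2 mod 17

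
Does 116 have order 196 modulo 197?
116^{98} ≡ 1 (mod 197) and 98 < 196, so ord_197(116) = 98 ≠ 196 and 116 is not a primitive root.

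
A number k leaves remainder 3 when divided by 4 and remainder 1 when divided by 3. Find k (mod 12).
M = 4 × 3 = 12. M₁ = 3, y₁ ≡ 3 (mod 4). M₂ = 4, y₂ ≡ 1 (mod 3). k = 3×3×3 + 1×4×1 ≡ 7 (mod 12)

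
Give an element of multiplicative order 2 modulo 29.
28 has order 2 mod 29 since 28^{2} ≡ 1 (mod 29) and no smaller power works.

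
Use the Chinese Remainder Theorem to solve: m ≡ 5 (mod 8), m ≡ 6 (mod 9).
M = 8 × 9 = 72. M₁ = 9, y₁ ≡ 1 (mod 8). M₂ = 8, y₂ ≡ 8 (mod 9). m = 5×9×1 + 6×8×8 ≡ 69 (mod 72)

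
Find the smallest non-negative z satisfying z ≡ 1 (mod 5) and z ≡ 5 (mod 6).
M = 5 × 6 = 30. M₁ = 6, y₁ ≡ 1 (mod 5). M₂ = 5, y₂ ≡ 5 (mod 6). z = 1×6×1 + 5×5×5 ≡ 11 (mod 30)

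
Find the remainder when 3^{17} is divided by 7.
By Fermat: 3^{6} ≡ 1 (mod 7). 17 = 2×6 + 5. So 3^{17} ≡ 3^{5} ≡ 5 (mod 7)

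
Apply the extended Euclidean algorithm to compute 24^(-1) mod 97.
Extended GCD: 24(-4) + 97(1) = 1. So 24^(-1) ≡ -4 ≡ 93 (mod 97). Verify: 24 × 93 = 2232 ≡ 1 (mod 97)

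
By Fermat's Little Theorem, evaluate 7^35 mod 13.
By Fermat: 7^{12} ≡ 1 (mod 13). 35 = 2×12 + 11. So 7^{35} ≡ 7^{11} ≡ 2 (mod 13)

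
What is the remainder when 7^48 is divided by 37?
Using Fermat: 7^{36} ≡ 1 mod 37. 48 ≡ 12 mod 36. So 7^{48} ≡ 7^{12} ≡ 10 mod 37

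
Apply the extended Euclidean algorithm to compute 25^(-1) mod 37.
Extended GCD: 25(3) + 37(-2) = 1. So 25^(-1) ≡ 3 mod 37. Verify: 25 × 3 = 75 ≡ 1 mod 37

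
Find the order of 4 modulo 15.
Powers of 4 mod 15: 4^1≡4, 4^2≡1. So the order of 4 is 2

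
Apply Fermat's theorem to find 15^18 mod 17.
By Fermat: 15^{16} ≡ 1 mod 17. So 15^{18} = 15^{16} · 15^{2} ≡ 15^{2} ≡ 4 mod 17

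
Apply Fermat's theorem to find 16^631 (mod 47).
By Fermat: 16^{46} ≡ 1 (mod 47). 631 ≡ 33 (mod 46). So 16^{631} ≡ 16^{33} ≡ 36 (mod 47)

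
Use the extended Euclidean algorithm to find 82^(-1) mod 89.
Extended GCD: 82(38) + 89(-35) = 1. So 82^(-1) ≡ 38 mod 89. Verify: 82 × 38 = 3116 ≡ 1 mod 89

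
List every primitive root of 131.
There are φ(130) = 48 primitive roots mod 131: {2, 6, 8, 10, 14, 17, 22, 23, 26, 29, 30, 31, 37, 40, 50, 54, 56, 57, 66, 67, 72, 76, 82, 83, 85, 87, 88, 90, 93, 95, 96, 97, 98, 103, 104, 106, 110, 111, 115, 116, 118, 119, 120, 122, 124, 126, 127, 128}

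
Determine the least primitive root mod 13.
g = 2. Powers: [2, 4, 8, 3, 6, 12, ...] generates all 12 non-zero residues.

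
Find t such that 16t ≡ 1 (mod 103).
Since 103 is prime, by Fermat 16^(-1) ≡ 16^{101} ≡ 58 (mod 103). Verify: 16 × 58 = 928 ≡ 1 (mod 103)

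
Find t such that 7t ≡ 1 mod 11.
Since 11 is prime, by Fermat 7^(-1) ≡ 7^{9} ≡ 8 mod 11. Verify: 7 × 8 = 56 ≡ 1 mod 11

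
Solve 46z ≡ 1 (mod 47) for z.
Since 47 is prime, by Fermat 46^(-1) ≡ 46^{45} ≡ 46 (mod 47). Verify: 46 × 46 = 2116 ≡ 1 (mod 47)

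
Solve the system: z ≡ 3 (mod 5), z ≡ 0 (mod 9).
M = 5 × 9 = 45. M₁ = 9, y₁ ≡ 4 (mod 5). M₂ = 5, y₂ ≡ 2 (mod 9). z = 3×9×4 + 0×5×2 ≡ 18 (mod 45)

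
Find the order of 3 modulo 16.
Powers of 3 mod 16: 3^1≡3, 3^2≡9, 3^3≡11, 3^4≡1. So the order of 3 is 4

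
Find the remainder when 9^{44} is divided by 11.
By Fermat: 9^{10} ≡ 1 mod 11. 44 = 4×10 + 4. So 9^{44} ≡ 9^{4} ≡ 5 mod 11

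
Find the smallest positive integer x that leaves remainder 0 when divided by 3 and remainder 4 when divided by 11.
M = 3 × 11 = 33. M₁ = 11, y₁ ≡ 2 (mod 3). M₂ = 3, y₂ ≡ 4 (mod 11). x = 0×11×2 + 4×3×4 ≡ 15 (mod 33)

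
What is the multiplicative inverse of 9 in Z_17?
Since 17 is prime, by Fermat 9^(-1) ≡ 9^{15} ≡ 2 mod 17. Verify: 9 × 2 = 18 ≡ 1 mod 17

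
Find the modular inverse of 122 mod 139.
Since 139 is prime, by Fermat 122^(-1) ≡ 122^{137} ≡ 49 mod 139. Verify: 122 × 49 = 5978 ≡ 1 mod 139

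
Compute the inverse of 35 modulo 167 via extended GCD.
Extended GCD: 35(-62) + 167(13) = 1. So 35^(-1) ≡ -62 ≡ 105 (mod 167). Verify: 35 × 105 = 3675 ≡ 1 (mod 167)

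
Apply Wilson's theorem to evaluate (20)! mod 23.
(22)! = (20)! × (21) × (22) ≡ -1 mod 23. So (20)! ≡ -1 × [(22)(21)]^(-1) ≡ 11 mod 23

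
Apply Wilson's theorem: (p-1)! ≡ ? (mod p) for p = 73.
By Wilson's theorem, (72)! ≡ -1 ≡ 72 (mod 73)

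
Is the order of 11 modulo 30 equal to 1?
Powers of 11 mod 30: 11^1≡11, 11^2≡1. 11^1≡11≢1, so ord ≠ 1. No, the actual order is 2.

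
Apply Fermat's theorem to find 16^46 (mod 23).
By Fermat: 16^{22} ≡ 1 (mod 23). 46 = 2×22 + 2. So 16^{46} ≡ 16^{2} ≡ 3 (mod 23)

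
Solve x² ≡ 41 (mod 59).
The square roots of 41 mod 59 are 49 and 10. Verify: 49² = 2401 ≡ 41 (mod 59)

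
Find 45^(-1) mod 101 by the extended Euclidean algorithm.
Extended GCD: 45(9) + 101(-4) = 1. So 45^(-1) ≡ 9 mod 101. Verify: 45 × 9 = 405 ≡ 1 mod 101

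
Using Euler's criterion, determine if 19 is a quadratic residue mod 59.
By Euler's criterion: 19^{29} ≡ 1 mod 59. Since this equals 1, 19 is a QR.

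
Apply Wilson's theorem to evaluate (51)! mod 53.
(52)! = (51)! × (52) ≡ -1 mod 53. So (51)! ≡ -1 × (52)^(-1) ≡ (-1)×(-1) = 1 mod 53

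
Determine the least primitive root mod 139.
g = 2. Powers: [2, 4, 8, 16, 32, 64, 128, 117, 95, ...] generates all 138 non-zero residues.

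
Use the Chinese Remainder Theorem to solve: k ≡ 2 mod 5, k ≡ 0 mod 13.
M = 5 × 13 = 65. M₁ = 13, y₁ ≡ 2 mod 5. M₂ = 5, y₂ ≡ 8 mod 13. k = 2×13×2 + 0×5×8 ≡ 52 mod 65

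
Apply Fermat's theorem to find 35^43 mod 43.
By Fermat: 35^{42} ≡ 1 mod 43. So 35^{43} = 35^{42} · 35^{1} ≡ 35^{1} ≡ 35 mod 43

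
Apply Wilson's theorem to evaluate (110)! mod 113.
(112)! = (110)! × (111) × (112) ≡ -1 mod 113. So (110)! ≡ -1 × [(112)(111)]^(-1) ≡ 56 mod 113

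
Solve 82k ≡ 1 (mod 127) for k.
Since 127 is prime, by Fermat 82^(-1) ≡ 82^{125} ≡ 79 (mod 127). Verify: 82 × 79 = 6478 ≡ 1 (mod 127)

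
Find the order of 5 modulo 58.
Powers of 5 mod 58: 5^1≡5, 5^2≡25, 5^3≡9, 5^4≡45, 5^5≡51, 5^6≡23, 5^7≡57, 5^8≡53, 5^9≡33, 5^10≡49, 5^11≡13, 5^12≡7, 5^13≡35, 5^14≡1. Order = 14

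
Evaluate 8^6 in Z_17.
By repeated squaring mod 17: 8^{1}≡8, 8^{2}≡13, 8^{4}≡16. Then 8^{6} = 8^{4+2} ≡ 16 × 13 ≡ 4 mod 17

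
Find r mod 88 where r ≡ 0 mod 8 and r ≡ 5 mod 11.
M = 8 × 11 = 88. M₁ = 11, y₁ ≡ 3 mod 8. M₂ = 8, y₂ ≡ 7 mod 11. r = 0×11×3 + 5×8×7 ≡ 16 mod 88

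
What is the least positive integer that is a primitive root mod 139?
g = 2. For each prime q|138: 2^{69}≡138, 2^{46}≡96, 2^{6}≡64, none ≡ 1, so ord_139(2) = 138 and 2 is a primitive root.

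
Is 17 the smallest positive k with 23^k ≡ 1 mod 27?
Powers of 23 mod 27: 23^1≡23, 23^2≡16, 23^3≡17, 23^4≡13, 23^5≡2, 23^6≡19, 23^7≡5, 23^8≡7, 23^9≡26, 23^10≡4, 23^11≡11, 23^12≡10, 23^13≡14, 23^14≡25, 23^15≡8, 23^16≡22, 23^17≡20, 23^18≡1. 23^17≡20≢1, so ord ≠ 17. No, the actual order is 18.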